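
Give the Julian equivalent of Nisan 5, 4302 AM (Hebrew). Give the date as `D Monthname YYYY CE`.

5 April 542 CE

The source date corresponds to 7 April 542 in the proleptic Gregorian calendar (JDN 1919118).
That day falls on 5 April 542 CE in the Julian calendar.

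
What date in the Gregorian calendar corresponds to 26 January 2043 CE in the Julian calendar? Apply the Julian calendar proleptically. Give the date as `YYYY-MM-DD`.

The Julian–Gregorian offset here is 13 days (Julian trailing).
26 January 2043 Julian + 13 days → 8 February 2043 Gregorian.

2043-02-08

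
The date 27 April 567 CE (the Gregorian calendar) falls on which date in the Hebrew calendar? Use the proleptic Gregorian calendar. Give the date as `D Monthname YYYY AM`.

1 Iyar 4327 AM

Julian Day Number of the source date = 1928269.
Converting JDN 1928269 to the Hebrew calendar gives 1 Iyar 4327 AM.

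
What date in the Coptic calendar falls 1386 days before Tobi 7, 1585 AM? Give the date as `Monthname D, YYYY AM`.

JDN of Tobi 7, 1585 AM = 2403712.
2403712 − 1386 = 2402326.
JDN 2402326 in the Coptic calendar is Paremhat 22, 1581 AM.

Paremhat 22, 1581 AM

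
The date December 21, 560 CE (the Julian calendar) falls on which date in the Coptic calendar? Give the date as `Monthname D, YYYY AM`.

The source date corresponds to 23 December 560 in the proleptic Gregorian calendar (JDN 1925953).
That day falls on 25 Koiak 277 AM in the Coptic calendar.

Koiak 25, 277 AM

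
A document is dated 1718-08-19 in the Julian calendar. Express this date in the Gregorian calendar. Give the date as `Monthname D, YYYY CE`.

The Julian–Gregorian offset here is 11 days (Julian trailing).
19 August 1718 Julian + 11 days → 30 August 1718 Gregorian.

August 30, 1718 CE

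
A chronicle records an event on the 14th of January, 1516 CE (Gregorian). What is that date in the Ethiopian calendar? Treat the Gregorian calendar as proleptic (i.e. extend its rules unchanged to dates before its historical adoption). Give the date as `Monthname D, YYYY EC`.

Both dates share Julian Day Number 2274780; in the Ethiopian calendar that is 8 Tir 1508 EC.

Tir 8, 1508 EC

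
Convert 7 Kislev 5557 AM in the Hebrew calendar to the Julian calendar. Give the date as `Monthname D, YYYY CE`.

The source date corresponds to 7 December 1796 in the Gregorian calendar (JDN 2377377).
That day falls on 26 November 1796 CE in the Julian calendar.

November 26, 1796 CE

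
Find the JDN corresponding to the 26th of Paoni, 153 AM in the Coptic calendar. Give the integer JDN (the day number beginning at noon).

Equivalently 21 June 437 (proleptic Gregorian).
JDN 2451545 is 1 January 2000 CE (Gregorian); the target day is −570702 days from there, so JDN = 1880843.

1880843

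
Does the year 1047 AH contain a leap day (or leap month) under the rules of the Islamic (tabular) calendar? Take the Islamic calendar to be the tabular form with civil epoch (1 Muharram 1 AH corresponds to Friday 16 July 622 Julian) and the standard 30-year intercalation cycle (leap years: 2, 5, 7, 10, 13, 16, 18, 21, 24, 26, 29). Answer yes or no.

no

Year 1047 AH is year 27 of its 30-year cycle; leap positions are 2, 5, 7, 10, 13, 16, 18, 21, 24, 26, 29, so it is a common year (354 days).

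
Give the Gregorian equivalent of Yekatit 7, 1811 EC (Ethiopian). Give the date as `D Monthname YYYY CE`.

13 February 1819 CE

Julian Day Number of the source date = 2385479.
Converting JDN 2385479 to the Gregorian calendar gives 13 February 1819 CE.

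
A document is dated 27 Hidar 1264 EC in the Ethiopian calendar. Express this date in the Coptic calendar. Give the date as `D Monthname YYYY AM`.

Julian Day Number of the source date = 2185618.
Converting JDN 2185618 to the Coptic calendar gives 27 Hathor 988 AM.

27 Hathor 988 AM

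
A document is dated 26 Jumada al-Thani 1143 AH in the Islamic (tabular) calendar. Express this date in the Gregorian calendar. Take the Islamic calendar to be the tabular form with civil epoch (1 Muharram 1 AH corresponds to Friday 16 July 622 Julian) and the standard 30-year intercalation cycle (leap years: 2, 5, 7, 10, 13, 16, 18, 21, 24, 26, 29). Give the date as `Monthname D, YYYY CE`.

January 6, 1731 CE

Both dates share Julian Day Number 2353300; in the Gregorian calendar that is 6 January 1731 CE.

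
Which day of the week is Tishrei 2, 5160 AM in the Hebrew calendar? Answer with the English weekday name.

Tuesday

Equivalently 10 September 1399 Gregorian, JDN 2232287.
JDN 2232287 mod 7 = 1, and JDN 0 was a Monday, so this is a Tuesday.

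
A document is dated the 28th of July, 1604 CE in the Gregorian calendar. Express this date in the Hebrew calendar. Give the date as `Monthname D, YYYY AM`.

Av 1, 5364 AM

Julian Day Number of the source date = 2307118.
Converting JDN 2307118 to the Hebrew calendar gives 1 Av 5364 AM.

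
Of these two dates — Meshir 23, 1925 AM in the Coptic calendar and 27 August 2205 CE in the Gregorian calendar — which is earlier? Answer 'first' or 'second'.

second

First date → JDN 2527943; second date → JDN 2526658.
JDN 2526658 < JDN 2527943, so the second date is earlier.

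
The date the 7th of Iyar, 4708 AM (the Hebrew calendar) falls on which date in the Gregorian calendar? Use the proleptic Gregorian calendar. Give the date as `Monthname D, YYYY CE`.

April 24, 948 CE

Julian Day Number of the source date = 2067424.
Converting JDN 2067424 to the Gregorian calendar gives 24 April 948 CE.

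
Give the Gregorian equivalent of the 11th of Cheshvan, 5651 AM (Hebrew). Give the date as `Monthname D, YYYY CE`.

October 25, 1890 CE

Julian Day Number of the source date = 2411666.
Converting JDN 2411666 to the Gregorian calendar gives 25 October 1890 CE.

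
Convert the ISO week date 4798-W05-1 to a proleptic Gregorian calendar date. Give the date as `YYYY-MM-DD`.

ISO week 1 of 4798 is the week containing the first Thursday of 4798.
Week 5, day 1 (Monday) lands on 4798-01-26.

4798-01-26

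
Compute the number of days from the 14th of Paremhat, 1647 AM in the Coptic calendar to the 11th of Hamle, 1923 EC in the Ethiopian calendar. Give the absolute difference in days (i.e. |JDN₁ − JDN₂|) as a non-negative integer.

117

JDN of the first date = 2426424.
JDN of the second date = 2426541.
|2426541 − 2426424| = 117.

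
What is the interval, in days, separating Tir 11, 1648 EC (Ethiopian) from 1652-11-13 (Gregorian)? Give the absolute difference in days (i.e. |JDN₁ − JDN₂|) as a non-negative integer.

First date → JDN 2325918; second date → JDN 2324758.
The interval is |2325918 − 2324758| = 1160 days.

1160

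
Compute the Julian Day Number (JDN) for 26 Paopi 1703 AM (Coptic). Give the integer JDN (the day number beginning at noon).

2446740

Equivalently 5 November 1986 (Gregorian).
JDN 2299161 is 15 October 1582 CE (Gregorian); the target day is +147579 days from there, so JDN = 2446740.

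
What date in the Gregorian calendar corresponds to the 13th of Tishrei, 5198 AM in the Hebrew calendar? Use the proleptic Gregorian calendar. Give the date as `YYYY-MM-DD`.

1437-09-21

Both dates share Julian Day Number 2246177; in the Gregorian calendar that is 21 September 1437 CE.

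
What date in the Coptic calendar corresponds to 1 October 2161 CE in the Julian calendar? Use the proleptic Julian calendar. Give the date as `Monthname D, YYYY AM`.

The source date corresponds to 15 October 2161 in the Gregorian calendar (JDN 2510637).
That day falls on 4 Paopi 1878 AM in the Coptic calendar.

Paopi 4, 1878 AM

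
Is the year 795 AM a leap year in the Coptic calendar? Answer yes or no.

yes

795 mod 4 = 3; in the Coptic calendar a year is leap when year mod 4 = 3, so it is a leap year.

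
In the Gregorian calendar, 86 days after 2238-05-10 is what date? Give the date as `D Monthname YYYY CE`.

JDN of 2238-05-10 = 2538602.
2538602 + 86 = 2538688.
JDN 2538688 in the Gregorian calendar is 4 August 2238 CE.

4 August 2238 CE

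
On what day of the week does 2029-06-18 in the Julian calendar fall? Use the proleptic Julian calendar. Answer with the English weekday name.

This is JDN 2462319 (1 July 2029 Gregorian).
JDN 2462319 mod 7 = 6, and JDN 0 was a Monday, so this is a Sunday.

Sunday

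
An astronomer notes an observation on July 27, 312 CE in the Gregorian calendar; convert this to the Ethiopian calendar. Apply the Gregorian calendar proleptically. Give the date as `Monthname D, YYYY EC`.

Both dates share Julian Day Number 1835223; in the Ethiopian calendar that is 2 Nehase 304 EC.

Nehase 2, 304 EC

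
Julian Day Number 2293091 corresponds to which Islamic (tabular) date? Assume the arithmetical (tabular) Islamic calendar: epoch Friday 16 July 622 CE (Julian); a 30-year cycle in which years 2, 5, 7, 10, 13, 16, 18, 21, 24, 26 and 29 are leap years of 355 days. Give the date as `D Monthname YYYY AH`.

The proleptic Gregorian equivalent of JDN 2293091 is 3 March 1566.
In the tabular Islamic calendar that day is 1 Sha'ban 973 AH.

1 Sha'ban 973 AH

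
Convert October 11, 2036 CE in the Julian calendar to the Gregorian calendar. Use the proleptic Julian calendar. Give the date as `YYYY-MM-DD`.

At this point the Julian calendar is 13 days behind the Gregorian.
11 October 2036 Julian + 13 days → 24 October 2036 Gregorian.

2036-10-24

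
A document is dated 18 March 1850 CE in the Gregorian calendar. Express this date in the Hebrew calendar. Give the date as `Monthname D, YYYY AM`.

Nisan 5, 5610 AM

Julian Day Number of the source date = 2396835.
Converting JDN 2396835 to the Hebrew calendar gives 5 Nisan 5610 AM.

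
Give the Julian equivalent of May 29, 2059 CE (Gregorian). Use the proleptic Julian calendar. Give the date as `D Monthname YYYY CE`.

The Julian–Gregorian offset here is 13 days (Julian trailing).
29 May 2059 Gregorian − 13 days → 16 May 2059 Julian.

16 May 2059 CE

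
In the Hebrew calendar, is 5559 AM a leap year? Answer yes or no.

yes

Hebrew year 5559 is year 11 of its 19-year Metonic cycle; leap years are at positions 3, 6, 8, 11, 14, 17, 19, so it is a leap year (13 months).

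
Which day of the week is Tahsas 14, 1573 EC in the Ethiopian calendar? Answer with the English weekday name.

Saturday

This is JDN 2298497 (20 December 1580 Gregorian).
2298497 ≡ 5 (mod 7); counting from Monday = 0 gives Saturday.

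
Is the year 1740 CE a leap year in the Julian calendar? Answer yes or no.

1740 mod 4 = 0, so it is a leap year in the Julian calendar.

yes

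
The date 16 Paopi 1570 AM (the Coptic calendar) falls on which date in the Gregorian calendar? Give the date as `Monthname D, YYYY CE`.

Julian Day Number of the source date = 2398152.
Converting JDN 2398152 to the Gregorian calendar gives 25 October 1853 CE.

October 25, 1853 CE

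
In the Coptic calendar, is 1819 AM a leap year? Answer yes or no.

yes

1819 mod 4 = 3; in the Coptic calendar a year is leap when year mod 4 = 3, so it is a leap year.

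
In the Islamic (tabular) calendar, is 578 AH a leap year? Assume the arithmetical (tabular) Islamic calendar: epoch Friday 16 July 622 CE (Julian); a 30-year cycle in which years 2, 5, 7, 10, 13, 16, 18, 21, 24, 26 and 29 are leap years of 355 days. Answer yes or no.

no

Year 578 AH is year 8 of its 30-year cycle; leap positions are 2, 5, 7, 10, 13, 16, 18, 21, 24, 26, 29, so it is a common year (354 days).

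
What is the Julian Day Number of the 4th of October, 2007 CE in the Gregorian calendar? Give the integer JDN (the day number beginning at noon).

2454378

JDN 2400001 is 17 November 1858 CE (Gregorian), MJD 0; the target day is +54377 days from there, so JDN = 2454378.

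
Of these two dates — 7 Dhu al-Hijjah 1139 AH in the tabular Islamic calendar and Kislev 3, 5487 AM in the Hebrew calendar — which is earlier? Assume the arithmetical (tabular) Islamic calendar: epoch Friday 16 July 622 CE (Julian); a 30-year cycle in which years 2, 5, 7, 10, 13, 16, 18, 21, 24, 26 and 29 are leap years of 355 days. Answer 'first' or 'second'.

second

The two dates have Julian Day Numbers 2352040 and 2351799 respectively.
Since 2351799 < 2352040, the second date comes first.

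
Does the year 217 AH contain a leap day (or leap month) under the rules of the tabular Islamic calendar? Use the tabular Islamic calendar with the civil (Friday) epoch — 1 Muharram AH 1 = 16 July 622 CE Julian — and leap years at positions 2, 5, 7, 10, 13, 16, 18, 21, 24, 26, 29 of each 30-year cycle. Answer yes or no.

Year 217 AH is year 7 of its 30-year cycle; leap positions are 2, 5, 7, 10, 13, 16, 18, 21, 24, 26, 29, so it is a leap year (355 days).

yes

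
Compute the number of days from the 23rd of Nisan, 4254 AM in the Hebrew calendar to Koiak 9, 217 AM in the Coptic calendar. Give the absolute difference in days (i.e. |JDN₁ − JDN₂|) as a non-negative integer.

2426

First date → JDN 1901596; second date → JDN 1904022.
The interval is |1901596 − 1904022| = 2426 days.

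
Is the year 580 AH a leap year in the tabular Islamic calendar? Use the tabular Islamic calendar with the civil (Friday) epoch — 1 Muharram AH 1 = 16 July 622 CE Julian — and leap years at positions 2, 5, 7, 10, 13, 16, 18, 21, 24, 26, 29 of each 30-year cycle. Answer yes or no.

yes

Year 580 AH is year 10 of its 30-year cycle; leap positions are 2, 5, 7, 10, 13, 16, 18, 21, 24, 26, 29, so it is a leap year (355 days).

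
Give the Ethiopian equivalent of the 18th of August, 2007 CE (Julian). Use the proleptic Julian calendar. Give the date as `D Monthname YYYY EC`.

25 Nehase 1999 EC

Both dates share Julian Day Number 2454344; in the Ethiopian calendar that is 25 Nehase 1999 EC.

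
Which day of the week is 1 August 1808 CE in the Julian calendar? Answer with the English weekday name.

This is JDN 2381643 (13 August 1808 Gregorian).
JDN 2381643 mod 7 = 5, and JDN 0 was a Monday, so this is a Saturday.

Saturday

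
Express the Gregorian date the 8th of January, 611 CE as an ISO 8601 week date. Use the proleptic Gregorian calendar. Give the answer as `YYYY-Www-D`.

0611-W02-2

The weekday is Tuesday (ISO weekday 2).
That Tuesday belongs to ISO week 2 of ISO year 611.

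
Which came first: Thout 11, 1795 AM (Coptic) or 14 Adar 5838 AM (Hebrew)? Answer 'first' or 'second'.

Converting both to JDN: 2480298 vs 2480092; the smaller is the second.

second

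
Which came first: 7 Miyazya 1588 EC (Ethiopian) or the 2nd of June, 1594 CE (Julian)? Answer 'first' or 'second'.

Converting both to JDN: 2304089 vs 2303419; the smaller is the second.

second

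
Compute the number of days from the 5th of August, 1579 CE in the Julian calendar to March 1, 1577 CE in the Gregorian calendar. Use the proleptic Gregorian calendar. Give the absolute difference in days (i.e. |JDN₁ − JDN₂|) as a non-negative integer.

JDN of the first date = 2298004.
JDN of the second date = 2297107.
|2297107 − 2298004| = 897.

897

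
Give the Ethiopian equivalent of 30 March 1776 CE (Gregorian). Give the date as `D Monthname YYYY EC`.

23 Megabit 1768 EC

Julian Day Number of the source date = 2369820.
Converting JDN 2369820 to the Ethiopian calendar gives 23 Megabit 1768 EC.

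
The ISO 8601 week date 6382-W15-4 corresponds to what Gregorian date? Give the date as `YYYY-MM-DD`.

6382-04-15

ISO week 1 of 6382 is the week containing the first Thursday of 6382.
Week 15, day 4 (Thursday) lands on 6382-04-15.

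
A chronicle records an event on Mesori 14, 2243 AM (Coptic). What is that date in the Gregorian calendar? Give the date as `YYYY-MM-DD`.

2527-08-24

Both dates share Julian Day Number 2644263; in the Gregorian calendar that is 24 August 2527 CE.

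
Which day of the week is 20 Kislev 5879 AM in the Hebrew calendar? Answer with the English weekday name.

In the Gregorian calendar this is 4 December 2118 (JDN 2494981).
2494981 ≡ 6 (mod 7); counting from Monday = 0 gives Sunday.

Sunday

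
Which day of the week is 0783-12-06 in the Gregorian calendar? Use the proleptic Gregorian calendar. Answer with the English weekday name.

Tuesday

JDN 2007384 mod 7 = 1, and JDN 0 was a Monday, so this is a Tuesday.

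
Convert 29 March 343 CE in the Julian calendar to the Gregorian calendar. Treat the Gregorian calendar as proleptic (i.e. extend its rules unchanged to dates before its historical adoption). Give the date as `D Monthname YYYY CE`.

At this point the Julian calendar is 1 day behind the Gregorian.
29 March 343 Julian + 1 day → 30 March 343 Gregorian.

30 March 343 CE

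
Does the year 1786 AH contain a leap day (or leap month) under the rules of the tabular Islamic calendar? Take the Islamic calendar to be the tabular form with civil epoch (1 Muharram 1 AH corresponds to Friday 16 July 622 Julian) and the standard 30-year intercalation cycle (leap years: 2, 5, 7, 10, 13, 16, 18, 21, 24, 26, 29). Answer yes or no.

yes

Year 1786 AH is year 16 of its 30-year cycle; leap positions are 2, 5, 7, 10, 13, 16, 18, 21, 24, 26, 29, so it is a leap year (355 days).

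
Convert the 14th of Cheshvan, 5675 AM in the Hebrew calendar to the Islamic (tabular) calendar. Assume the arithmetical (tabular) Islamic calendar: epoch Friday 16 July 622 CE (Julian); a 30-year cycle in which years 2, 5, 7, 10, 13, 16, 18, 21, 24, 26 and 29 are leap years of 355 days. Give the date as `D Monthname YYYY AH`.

14 Dhu al-Hijjah 1332 AH

Both dates share Julian Day Number 2420440; in the tabular Islamic calendar that is 14 Dhu al-Hijjah 1332 AH.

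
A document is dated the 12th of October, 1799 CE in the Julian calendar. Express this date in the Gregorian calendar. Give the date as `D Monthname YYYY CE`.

23 October 1799 CE

At this point the Julian calendar is 11 days behind the Gregorian.
12 October 1799 Julian + 11 days → 23 October 1799 Gregorian.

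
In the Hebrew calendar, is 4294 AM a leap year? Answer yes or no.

Hebrew year 4294 is year 19 of its 19-year Metonic cycle; leap years are at positions 3, 6, 8, 11, 14, 17, 19, so it is a leap year (13 months).

yes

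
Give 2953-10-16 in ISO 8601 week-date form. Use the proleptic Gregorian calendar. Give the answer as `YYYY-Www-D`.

2953-W42-2

The weekday is Tuesday (ISO weekday 2).
That Tuesday belongs to ISO week 42 of ISO year 2953.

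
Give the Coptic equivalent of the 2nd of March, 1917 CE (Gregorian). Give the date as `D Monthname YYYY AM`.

Julian Day Number of the source date = 2421290.
Converting JDN 2421290 to the Coptic calendar gives 23 Meshir 1633 AM.

23 Meshir 1633 AM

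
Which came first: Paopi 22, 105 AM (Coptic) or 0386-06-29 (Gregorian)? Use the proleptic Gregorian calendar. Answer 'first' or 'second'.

The two dates have Julian Day Numbers 1863067 and 1862223 respectively.
Since 1862223 < 1863067, the second date comes first.

second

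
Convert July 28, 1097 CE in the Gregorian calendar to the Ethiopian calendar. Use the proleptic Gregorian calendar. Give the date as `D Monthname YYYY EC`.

Both dates share Julian Day Number 2121940; in the Ethiopian calendar that is 28 Hamle 1089 EC.

28 Hamle 1089 EC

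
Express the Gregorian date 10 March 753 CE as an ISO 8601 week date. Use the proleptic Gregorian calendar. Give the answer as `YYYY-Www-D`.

0753-W11-2

The weekday is Tuesday (ISO weekday 2).
That Tuesday belongs to ISO week 11 of ISO year 753.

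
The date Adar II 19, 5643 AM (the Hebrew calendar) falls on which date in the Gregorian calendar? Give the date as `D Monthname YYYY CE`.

Both dates share Julian Day Number 2408898; in the Gregorian calendar that is 28 March 1883 CE.

28 March 1883 CE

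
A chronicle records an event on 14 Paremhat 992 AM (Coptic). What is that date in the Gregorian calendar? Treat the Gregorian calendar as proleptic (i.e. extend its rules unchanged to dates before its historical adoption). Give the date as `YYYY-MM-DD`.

Both dates share Julian Day Number 2187186; in the Gregorian calendar that is 17 March 1276 CE.

1276-03-17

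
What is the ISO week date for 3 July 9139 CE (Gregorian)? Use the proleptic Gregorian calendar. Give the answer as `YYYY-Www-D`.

9139-W27-1

The weekday is Monday (ISO weekday 1).
That Monday belongs to ISO week 27 of ISO year 9139.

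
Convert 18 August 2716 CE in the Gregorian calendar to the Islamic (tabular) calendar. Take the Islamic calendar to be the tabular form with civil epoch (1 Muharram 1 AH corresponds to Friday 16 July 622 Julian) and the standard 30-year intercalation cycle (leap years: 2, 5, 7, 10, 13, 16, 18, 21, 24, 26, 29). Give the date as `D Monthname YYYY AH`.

8 Jumada al-Awwal 2159 AH

Both dates share Julian Day Number 2713288; in the tabular Islamic calendar that is 8 Jumada al-Awwal 2159 AH.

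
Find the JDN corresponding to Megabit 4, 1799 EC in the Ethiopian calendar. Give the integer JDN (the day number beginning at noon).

In the Gregorian calendar the same day is 12 March 1807.
JDN 2451545 is 1 January 2000 CE (Gregorian); the target day is −70422 days from there, so JDN = 2381123.

2381123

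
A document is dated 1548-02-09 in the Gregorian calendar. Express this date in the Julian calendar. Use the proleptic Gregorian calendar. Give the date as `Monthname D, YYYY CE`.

At this point the Julian calendar is 10 days behind the Gregorian.
9 February 1548 Gregorian − 10 days → 30 January 1548 Julian.

January 30, 1548 CE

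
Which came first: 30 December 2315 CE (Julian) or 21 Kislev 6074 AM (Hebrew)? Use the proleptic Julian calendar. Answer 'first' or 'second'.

second

First date → JDN 2566975; second date → JDN 2566210.
JDN 2566210 < JDN 2566975, so the second date is earlier.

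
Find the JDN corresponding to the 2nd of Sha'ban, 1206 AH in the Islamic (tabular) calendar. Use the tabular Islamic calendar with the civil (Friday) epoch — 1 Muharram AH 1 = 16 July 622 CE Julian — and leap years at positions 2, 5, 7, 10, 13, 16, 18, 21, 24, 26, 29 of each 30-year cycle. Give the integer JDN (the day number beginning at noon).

2375660

In the Gregorian calendar the same day is 26 March 1792.
JDN 2400001 is 17 November 1858 CE (Gregorian), MJD 0; the target day is −24341 days from there, so JDN = 2375660.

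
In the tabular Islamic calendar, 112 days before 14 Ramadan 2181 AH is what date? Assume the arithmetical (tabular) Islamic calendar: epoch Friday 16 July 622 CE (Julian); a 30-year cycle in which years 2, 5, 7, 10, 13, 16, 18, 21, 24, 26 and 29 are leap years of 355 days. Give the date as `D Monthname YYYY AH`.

The starting date is JDN 2721208; 2721208 − 112 = 2721096.
JDN 2721096 corresponds to 20 Jumada al-Awwal 2181 AH.

20 Jumada al-Awwal 2181 AH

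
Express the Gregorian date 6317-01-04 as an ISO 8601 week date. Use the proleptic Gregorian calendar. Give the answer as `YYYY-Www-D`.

The weekday is Thursday (ISO weekday 4).
That Thursday belongs to ISO week 1 of ISO year 6317.

6317-W01-4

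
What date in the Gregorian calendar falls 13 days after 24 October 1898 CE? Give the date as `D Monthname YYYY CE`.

6 November 1898 CE

JDN of 24 October 1898 CE = 2414587.
2414587 + 13 = 2414600.
JDN 2414600 in the Gregorian calendar is 6 November 1898 CE.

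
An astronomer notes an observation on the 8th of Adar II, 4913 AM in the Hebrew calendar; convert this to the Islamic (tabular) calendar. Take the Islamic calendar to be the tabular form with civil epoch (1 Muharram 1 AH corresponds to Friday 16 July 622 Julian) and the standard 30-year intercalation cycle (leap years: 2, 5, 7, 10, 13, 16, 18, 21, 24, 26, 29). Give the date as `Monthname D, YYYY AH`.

Dhu al-Hijjah 8, 547 AH

The source date corresponds to 13 March 1153 in the proleptic Gregorian calendar (JDN 2142256).
That day falls on 8 Dhu al-Hijjah 547 AH in the tabular Islamic calendar.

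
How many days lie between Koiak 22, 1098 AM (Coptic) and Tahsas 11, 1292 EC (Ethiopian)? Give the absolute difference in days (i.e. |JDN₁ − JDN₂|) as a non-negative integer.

First date → JDN 2225820; second date → JDN 2195859.
The interval is |2225820 − 2195859| = 29961 days.

29961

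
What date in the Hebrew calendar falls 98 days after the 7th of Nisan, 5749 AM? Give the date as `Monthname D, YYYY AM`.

Counting 98 days forward from JDN 2447629 reaches JDN 2447727, which is Tammuz 16, 5749 AM.

Tammuz 16, 5749 AM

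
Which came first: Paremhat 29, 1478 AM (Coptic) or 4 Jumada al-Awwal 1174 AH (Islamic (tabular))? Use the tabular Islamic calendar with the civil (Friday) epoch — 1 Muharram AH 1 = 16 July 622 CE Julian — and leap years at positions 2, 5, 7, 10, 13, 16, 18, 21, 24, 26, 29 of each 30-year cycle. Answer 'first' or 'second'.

First date → JDN 2364712; second date → JDN 2364233.
JDN 2364233 < JDN 2364712, so the second date is earlier.

second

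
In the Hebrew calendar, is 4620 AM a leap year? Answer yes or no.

Hebrew year 4620 is year 3 of its 19-year Metonic cycle; leap years are at positions 3, 6, 8, 11, 14, 17, 19, so it is a leap year (13 months).

yes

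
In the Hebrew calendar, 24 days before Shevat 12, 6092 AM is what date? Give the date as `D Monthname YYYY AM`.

17 Tevet 6092 AM

Counting 24 days back from JDN 2572845 reaches JDN 2572821, which is 17 Tevet 6092 AM.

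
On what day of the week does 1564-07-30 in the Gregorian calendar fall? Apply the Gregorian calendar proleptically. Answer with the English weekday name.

JDN 2292510 mod 7 = 3, and JDN 0 was a Monday, so this is a Thursday.

Thursday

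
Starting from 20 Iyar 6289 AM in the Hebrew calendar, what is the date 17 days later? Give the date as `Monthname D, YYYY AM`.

The starting date is JDN 2644909; 2644909 + 17 = 2644926.
JDN 2644926 corresponds to Sivan 8, 6289 AM.

Sivan 8, 6289 AM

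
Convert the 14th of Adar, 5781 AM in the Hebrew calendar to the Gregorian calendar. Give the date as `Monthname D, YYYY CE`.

Both dates share Julian Day Number 2459272; in the Gregorian calendar that is 26 February 2021 CE.

February 26, 2021 CE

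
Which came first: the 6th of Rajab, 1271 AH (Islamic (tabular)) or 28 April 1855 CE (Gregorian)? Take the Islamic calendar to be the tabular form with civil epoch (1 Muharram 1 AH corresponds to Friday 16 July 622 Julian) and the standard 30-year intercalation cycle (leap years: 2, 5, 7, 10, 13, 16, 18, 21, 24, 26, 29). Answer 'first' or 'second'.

First date → JDN 2398668; second date → JDN 2398702.
JDN 2398668 < JDN 2398702, so the first date is earlier.

first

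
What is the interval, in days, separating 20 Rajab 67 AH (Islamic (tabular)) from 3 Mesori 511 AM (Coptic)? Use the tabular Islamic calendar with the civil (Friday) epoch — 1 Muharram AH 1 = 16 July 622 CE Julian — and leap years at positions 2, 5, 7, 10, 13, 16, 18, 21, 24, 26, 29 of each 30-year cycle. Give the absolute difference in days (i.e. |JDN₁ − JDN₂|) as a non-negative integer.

JDN of the first date = 1972024.
JDN of the second date = 2011639.
|2011639 − 1972024| = 39615.

39615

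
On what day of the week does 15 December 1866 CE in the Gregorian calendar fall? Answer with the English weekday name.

Saturday

2402951 ≡ 5 (mod 7); counting from Monday = 0 gives Saturday.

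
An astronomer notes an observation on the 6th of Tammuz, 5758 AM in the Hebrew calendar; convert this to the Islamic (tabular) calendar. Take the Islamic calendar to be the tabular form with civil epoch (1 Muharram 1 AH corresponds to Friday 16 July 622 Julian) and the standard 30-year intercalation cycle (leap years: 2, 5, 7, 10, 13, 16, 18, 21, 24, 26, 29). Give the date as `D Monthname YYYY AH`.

5 Rabi' al-Awwal 1419 AH

Julian Day Number of the source date = 2450995.
Converting JDN 2450995 to the tabular Islamic calendar gives 5 Rabi' al-Awwal 1419 AH.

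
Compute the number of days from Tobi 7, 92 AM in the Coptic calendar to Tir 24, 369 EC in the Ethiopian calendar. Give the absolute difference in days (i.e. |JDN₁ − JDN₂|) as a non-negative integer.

JDN of the first date = 1858394.
JDN of the second date = 1858776.
|1858776 − 1858394| = 382.

382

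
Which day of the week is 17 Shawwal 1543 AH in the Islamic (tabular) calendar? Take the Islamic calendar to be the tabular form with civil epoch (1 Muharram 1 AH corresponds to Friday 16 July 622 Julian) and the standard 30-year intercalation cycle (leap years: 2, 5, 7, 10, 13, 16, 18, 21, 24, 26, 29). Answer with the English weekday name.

Saturday

This is JDN 2495155 (27 May 2119 Gregorian).
2495155 ≡ 5 (mod 7); counting from Monday = 0 gives Saturday.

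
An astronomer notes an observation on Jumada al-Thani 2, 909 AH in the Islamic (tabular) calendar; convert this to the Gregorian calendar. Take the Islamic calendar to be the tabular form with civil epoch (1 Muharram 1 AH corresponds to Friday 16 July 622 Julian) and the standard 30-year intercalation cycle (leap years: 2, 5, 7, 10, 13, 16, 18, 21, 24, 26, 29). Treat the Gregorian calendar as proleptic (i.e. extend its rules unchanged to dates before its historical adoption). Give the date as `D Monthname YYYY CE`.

Julian Day Number of the source date = 2270354.
Converting JDN 2270354 to the Gregorian calendar gives 2 December 1503 CE.

2 December 1503 CE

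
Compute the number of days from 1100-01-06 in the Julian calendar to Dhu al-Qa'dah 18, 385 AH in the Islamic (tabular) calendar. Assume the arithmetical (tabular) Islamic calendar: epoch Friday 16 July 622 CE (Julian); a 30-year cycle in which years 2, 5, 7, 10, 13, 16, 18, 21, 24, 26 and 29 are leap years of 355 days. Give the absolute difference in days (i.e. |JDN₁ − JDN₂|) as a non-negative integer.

First date → JDN 2122838; second date → JDN 2084829.
The interval is |2122838 − 2084829| = 38009 days.

38009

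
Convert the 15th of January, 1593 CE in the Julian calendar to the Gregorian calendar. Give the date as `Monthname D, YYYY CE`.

For dates in this range the Gregorian date is 10 days ahead of the Julian.
15 January 1593 Julian + 10 days → 25 January 1593 Gregorian.

January 25, 1593 CE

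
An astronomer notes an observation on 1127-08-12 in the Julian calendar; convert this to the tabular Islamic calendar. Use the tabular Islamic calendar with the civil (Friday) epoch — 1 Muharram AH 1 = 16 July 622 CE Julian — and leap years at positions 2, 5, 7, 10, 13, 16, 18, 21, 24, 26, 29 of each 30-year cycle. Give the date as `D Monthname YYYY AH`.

1 Sha'ban 521 AH

Julian Day Number of the source date = 2132918.
Converting JDN 2132918 to the tabular Islamic calendar gives 1 Sha'ban 521 AH.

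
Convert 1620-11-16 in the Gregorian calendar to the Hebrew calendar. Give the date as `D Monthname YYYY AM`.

20 Cheshvan 5381 AM

Both dates share Julian Day Number 2313073; in the Hebrew calendar that is 20 Cheshvan 5381 AM.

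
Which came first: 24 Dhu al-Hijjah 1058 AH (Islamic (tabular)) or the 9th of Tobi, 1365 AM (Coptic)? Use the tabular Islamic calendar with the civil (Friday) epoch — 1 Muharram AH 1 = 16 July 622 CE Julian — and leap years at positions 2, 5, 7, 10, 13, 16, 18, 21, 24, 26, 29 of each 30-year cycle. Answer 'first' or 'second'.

The two dates have Julian Day Numbers 2323354 and 2323359 respectively.
Since 2323354 < 2323359, the first date comes first.

first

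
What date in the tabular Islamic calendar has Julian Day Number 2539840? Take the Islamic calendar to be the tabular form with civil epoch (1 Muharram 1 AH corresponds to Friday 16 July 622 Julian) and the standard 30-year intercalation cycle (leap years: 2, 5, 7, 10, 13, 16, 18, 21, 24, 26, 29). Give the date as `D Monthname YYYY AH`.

JDN 2539840 is 29 September 2241 in the Gregorian calendar.
In the tabular Islamic calendar that day is 22 Dhu al-Qa'dah 1669 AH.

22 Dhu al-Qa'dah 1669 AH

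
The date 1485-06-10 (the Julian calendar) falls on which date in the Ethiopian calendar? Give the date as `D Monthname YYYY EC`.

The source date corresponds to 19 June 1485 in the proleptic Gregorian calendar (JDN 2263615).
That day falls on 16 Sene 1477 EC in the Ethiopian calendar.

16 Sene 1477 EC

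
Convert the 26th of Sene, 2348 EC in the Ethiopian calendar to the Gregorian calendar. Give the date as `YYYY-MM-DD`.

Julian Day Number of the source date = 2581758.
Converting JDN 2581758 to the Gregorian calendar gives 6 July 2356 CE.

2356-07-06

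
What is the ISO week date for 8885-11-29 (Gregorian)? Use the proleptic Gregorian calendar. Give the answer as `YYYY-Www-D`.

The weekday is Thursday (ISO weekday 4).
That Thursday belongs to ISO week 48 of ISO year 8885.

8885-W48-4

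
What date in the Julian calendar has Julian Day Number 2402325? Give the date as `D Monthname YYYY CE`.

JDN 2402325 is 29 March 1865 in the Gregorian calendar.
In the Julian calendar that day is 17 March 1865 CE.

17 March 1865 CE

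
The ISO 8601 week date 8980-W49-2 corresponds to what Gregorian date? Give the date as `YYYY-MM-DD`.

ISO week 1 of 8980 is the week containing the first Thursday of 8980.
Week 49, day 2 (Tuesday) lands on 8980-12-05.

8980-12-05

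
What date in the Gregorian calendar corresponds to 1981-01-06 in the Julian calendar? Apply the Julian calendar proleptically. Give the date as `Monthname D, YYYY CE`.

January 19, 1981 CE

For dates in this range the Gregorian date is 13 days ahead of the Julian.
6 January 1981 Julian + 13 days → 19 January 1981 Gregorian.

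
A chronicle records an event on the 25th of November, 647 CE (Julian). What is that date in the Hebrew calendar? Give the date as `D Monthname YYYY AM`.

Both dates share Julian Day Number 1957703; in the Hebrew calendar that is 22 Kislev 4408 AM.

22 Kislev 4408 AM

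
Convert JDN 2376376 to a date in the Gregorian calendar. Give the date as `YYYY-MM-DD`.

1794-03-12

JDN 2451545 is 1 Jan 2000; 2376376 is −75169 days from there.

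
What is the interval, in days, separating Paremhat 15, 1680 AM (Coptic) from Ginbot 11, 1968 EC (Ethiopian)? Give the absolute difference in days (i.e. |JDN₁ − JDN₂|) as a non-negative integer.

4439

First date → JDN 2438479; second date → JDN 2442918.
The interval is |2438479 − 2442918| = 4439 days.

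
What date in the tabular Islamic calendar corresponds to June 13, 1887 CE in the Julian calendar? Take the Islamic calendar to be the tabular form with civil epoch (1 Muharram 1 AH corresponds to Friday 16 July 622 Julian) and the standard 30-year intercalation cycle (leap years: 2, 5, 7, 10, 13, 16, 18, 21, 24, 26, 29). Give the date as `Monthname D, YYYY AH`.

Shawwal 3, 1304 AH

The source date corresponds to 25 June 1887 in the Gregorian calendar (JDN 2410448).
That day falls on 3 Shawwal 1304 AH in the tabular Islamic calendar.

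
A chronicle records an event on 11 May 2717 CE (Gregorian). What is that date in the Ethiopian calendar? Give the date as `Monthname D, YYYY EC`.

Both dates share Julian Day Number 2713554; in the Ethiopian calendar that is 27 Miyazya 2709 EC.

Miyazya 27, 2709 EC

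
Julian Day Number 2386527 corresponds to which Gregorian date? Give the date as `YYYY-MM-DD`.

JDN 2451545 is 1 Jan 2000; 2386527 is −65018 days from there.

1821-12-27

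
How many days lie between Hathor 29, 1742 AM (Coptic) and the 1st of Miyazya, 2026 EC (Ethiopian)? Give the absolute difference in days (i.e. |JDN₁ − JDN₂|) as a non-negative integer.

First date → JDN 2461018; second date → JDN 2464062.
The interval is |2461018 − 2464062| = 3044 days.

3044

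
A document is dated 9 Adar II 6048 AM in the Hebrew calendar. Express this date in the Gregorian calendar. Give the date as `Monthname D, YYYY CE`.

Both dates share Julian Day Number 2556807; in the Gregorian calendar that is 13 March 2288 CE.

March 13, 2288 CE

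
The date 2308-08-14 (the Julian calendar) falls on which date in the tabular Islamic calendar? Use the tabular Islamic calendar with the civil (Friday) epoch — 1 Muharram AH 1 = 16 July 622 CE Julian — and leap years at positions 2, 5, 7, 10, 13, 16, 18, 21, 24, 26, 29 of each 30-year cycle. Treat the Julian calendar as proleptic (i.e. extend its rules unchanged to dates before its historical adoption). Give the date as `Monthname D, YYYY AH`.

Julian Day Number of the source date = 2564281.
Converting JDN 2564281 to the tabular Islamic calendar gives 12 Dhu al-Qa'dah 1738 AH.

Dhu al-Qa'dah 12, 1738 AH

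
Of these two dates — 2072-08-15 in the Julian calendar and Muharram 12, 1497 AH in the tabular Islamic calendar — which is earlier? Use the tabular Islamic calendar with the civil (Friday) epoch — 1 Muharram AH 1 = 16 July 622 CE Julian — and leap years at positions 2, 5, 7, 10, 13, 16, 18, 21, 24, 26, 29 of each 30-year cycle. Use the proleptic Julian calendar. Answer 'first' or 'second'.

The two dates have Julian Day Numbers 2478083 and 2478584 respectively.
Since 2478083 < 2478584, the first date comes first.

first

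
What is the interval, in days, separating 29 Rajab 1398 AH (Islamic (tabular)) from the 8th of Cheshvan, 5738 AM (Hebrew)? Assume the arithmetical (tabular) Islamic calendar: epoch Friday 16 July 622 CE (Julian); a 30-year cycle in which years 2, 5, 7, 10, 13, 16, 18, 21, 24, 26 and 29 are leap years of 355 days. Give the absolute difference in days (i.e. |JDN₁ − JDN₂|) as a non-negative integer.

258

JDN of the first date = 2443695.
JDN of the second date = 2443437.
|2443437 − 2443695| = 258.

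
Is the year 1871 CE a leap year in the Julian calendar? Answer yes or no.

no

1871 mod 4 = 3, so it is a common year in the Julian calendar.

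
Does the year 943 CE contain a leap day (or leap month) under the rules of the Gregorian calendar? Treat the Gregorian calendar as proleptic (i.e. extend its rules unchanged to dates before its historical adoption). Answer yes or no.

943 is not divisible by 4, so it is a common year.

no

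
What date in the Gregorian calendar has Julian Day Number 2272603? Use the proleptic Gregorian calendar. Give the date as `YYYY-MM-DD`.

Counting from JDN 2299161 = 15 Oct 1582 gives an offset of -26558 days.

1510-01-28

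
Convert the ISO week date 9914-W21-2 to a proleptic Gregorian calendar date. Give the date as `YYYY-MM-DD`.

9914-05-19

ISO week 1 of 9914 is the week containing the first Thursday of 9914.
Week 21, day 2 (Tuesday) lands on 9914-05-19.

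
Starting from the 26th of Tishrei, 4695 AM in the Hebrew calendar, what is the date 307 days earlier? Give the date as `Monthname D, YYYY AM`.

JDN of the 26th of Tishrei, 4695 AM = 2062482.
2062482 − 307 = 2062175.
JDN 2062175 in the Hebrew calendar is Kislev 14, 4694 AM.

Kislev 14, 4694 AM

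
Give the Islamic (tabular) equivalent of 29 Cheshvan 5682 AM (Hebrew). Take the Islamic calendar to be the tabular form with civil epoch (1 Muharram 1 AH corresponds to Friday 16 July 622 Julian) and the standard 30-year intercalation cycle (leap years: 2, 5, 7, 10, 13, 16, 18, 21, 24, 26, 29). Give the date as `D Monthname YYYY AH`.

Both dates share Julian Day Number 2423024; in the tabular Islamic calendar that is 29 Rabi' al-Awwal 1340 AH.

29 Rabi' al-Awwal 1340 AH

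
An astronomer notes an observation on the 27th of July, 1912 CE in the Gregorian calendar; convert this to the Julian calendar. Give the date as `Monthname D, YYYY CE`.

July 14, 1912 CE

The Julian–Gregorian offset here is 13 days (Julian trailing).
27 July 1912 Gregorian − 13 days → 14 July 1912 Julian.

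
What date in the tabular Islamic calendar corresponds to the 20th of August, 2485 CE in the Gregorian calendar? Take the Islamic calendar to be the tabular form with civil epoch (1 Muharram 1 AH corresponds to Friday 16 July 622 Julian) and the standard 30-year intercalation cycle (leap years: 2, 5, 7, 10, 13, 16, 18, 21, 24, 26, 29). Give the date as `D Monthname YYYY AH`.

Both dates share Julian Day Number 2628920; in the tabular Islamic calendar that is 8 Rabi' al-Thani 1921 AH.

8 Rabi' al-Thani 1921 AH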